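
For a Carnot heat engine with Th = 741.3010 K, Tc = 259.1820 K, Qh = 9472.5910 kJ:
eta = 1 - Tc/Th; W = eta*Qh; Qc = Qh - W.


eta = 1 - 259.1820/741.3010 = 0.6504
W = 0.6504 * 9472.5910 = 6160.6771 kJ
Qc = 9472.5910 - 6160.6771 = 3311.9139 kJ

eta = 65.0369%, W = 6160.6771 kJ, Qc = 3311.9139 kJ


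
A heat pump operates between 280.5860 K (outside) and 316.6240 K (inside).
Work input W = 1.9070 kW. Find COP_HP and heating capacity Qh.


COP = 316.6240 / 36.0380 = 8.7858
Qh = 8.7858 * 1.9070 = 16.7546 kW

COP = 8.7858, Qh = 16.7546 kW


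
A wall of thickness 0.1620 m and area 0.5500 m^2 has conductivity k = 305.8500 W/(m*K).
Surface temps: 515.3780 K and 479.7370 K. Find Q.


dT = 35.6410 K
Q = 305.8500 * 0.5500 * 35.6410 / 0.1620 = 37008.8884 W

37008.8884 W


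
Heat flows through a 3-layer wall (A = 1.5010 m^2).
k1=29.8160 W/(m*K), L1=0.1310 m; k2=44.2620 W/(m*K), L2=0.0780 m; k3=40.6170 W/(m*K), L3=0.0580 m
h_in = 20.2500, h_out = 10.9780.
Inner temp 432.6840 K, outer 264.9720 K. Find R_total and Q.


R_conv_in = 1/(20.2500*1.5010) = 0.0329
R_1 = 0.1310/(29.8160*1.5010) = 0.0029
R_2 = 0.0780/(44.2620*1.5010) = 0.0012
R_3 = 0.0580/(40.6170*1.5010) = 0.0010
R_conv_out = 1/(10.9780*1.5010) = 0.0607
R_total = 0.0986 K/W
Q = 167.7120 / 0.0986 = 1700.2528 W

R_total = 0.0986 K/W, Q = 1700.2528 W


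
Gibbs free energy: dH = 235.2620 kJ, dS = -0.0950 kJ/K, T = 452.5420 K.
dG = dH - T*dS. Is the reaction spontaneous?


T*dS = 452.5420 * -0.0950 = -42.9915 kJ
dG = 235.2620 + 42.9915 = 278.2535 kJ (non-spontaneous)

dG = 278.2535 kJ, non-spontaneous


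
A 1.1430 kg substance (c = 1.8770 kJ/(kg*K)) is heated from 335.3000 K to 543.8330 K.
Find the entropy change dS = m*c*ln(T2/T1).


T2/T1 = 1.6219
ln(T2/T1) = 0.4836
dS = 1.1430 * 1.8770 * 0.4836 = 1.0376 kJ/K

1.0376 kJ/K


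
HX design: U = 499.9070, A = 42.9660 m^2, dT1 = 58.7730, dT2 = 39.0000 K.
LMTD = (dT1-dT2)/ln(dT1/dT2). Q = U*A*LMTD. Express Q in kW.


LMTD = 48.2126 K
Q = 499.9070 * 42.9660 * 48.2126 = 1035558.8534 W = 1035.5589 kW

1035.5589 kW


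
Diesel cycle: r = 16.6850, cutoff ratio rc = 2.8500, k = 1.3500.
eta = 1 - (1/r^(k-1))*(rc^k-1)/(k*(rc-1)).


r^(k-1) = 2.6780
rc^k = 4.1119
eta = 0.5347 = 53.4732%

53.4732%


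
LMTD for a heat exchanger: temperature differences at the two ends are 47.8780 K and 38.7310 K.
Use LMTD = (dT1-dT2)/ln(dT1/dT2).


dT1/dT2 = 1.2362
ln(dT1/dT2) = 0.2120
LMTD = 9.1470 / 0.2120 = 43.1430 K

43.1430 K


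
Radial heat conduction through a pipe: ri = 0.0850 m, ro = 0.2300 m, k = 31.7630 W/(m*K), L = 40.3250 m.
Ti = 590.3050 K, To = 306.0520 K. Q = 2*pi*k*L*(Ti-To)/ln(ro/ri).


dT = 284.2530 K
ln(ro/ri) = 0.9954
Q = 2*pi*31.7630*40.3250*284.2530 / 0.9954 = 2298110.6765 W

2298110.6765 W


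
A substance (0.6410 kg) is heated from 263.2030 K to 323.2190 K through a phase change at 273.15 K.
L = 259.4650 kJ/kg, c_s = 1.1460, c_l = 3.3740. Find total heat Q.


Q1 (sensible, solid) = 0.6410 * 1.1460 * 9.9470 = 7.3069 kJ
Q2 (latent) = 0.6410 * 259.4650 = 166.3171 kJ
Q3 (sensible, liquid) = 0.6410 * 3.3740 * 50.0690 = 108.2859 kJ
Q_total = 281.9099 kJ

281.9099 kJ


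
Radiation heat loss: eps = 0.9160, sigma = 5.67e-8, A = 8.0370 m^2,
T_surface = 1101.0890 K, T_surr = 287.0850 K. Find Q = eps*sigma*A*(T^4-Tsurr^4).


T^4 = 1.4699e+12
Tsurr^4 = 6.7927e+09
Q = 0.9160 * 5.67e-8 * 8.0370 * 1.4631e+12 = 610731.8862 W

610731.8862 W


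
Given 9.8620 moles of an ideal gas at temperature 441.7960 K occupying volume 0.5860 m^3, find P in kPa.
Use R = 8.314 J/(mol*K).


P = nRT/V = 9.8620 * 8.314 * 441.7960 / 0.5860
= 36224.0328 / 0.5860 = 61815.7555 Pa = 61.8158 kPa

61.8158 kPa


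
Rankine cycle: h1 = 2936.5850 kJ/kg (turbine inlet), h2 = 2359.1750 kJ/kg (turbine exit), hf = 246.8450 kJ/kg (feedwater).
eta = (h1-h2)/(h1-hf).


W = 577.4100 kJ/kg
Q_in = 2689.7400 kJ/kg
eta = 0.2147 = 21.4671%

eta = 21.4671%


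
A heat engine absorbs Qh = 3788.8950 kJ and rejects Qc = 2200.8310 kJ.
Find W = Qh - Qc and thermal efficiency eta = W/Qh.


W = 3788.8950 - 2200.8310 = 1588.0640 kJ
eta = 1588.0640 / 3788.8950 = 0.4191 = 41.9136%

W = 1588.0640 kJ, eta = 41.9136%


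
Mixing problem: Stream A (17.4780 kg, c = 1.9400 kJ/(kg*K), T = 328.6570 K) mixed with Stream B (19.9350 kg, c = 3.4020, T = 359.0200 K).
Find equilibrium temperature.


num = 35492.2088
den = 101.7262
Tf = 348.8994 K

348.8994 K


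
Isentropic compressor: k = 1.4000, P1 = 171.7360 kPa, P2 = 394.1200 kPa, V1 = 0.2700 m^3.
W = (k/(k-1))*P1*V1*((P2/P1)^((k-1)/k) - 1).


(k-1)/k = 0.2857
(P2/P1)^exp = 1.2679
W = 3.5000 * 171.7360 * 0.2700 * (1.2679 - 1) = 43.4735 kJ

43.4735 kJ


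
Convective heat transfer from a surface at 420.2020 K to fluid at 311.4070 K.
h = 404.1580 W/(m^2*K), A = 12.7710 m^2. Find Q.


dT = 108.7950 K
Q = 404.1580 * 12.7710 * 108.7950 = 561545.5903 W

561545.5903 W


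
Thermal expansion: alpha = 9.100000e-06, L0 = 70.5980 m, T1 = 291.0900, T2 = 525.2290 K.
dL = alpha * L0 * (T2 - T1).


dT = 234.1390 K
dL = 9.100000e-06 * 70.5980 * 234.1390 = 0.150421 m
L_final = 70.748421 m

dL = 0.150421 m


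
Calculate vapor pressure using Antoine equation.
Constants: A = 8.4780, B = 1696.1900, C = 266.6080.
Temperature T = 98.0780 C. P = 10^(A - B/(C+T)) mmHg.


C+T = 364.6860
B/(C+T) = 4.6511
log10(P) = 8.4780 - 4.6511 = 3.8269
P = 10^3.8269 = 6712.7874 mmHg

6712.7874 mmHg


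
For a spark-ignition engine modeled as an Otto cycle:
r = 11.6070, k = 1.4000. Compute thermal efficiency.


r^(k-1) = 2.6662
eta = 1 - 1/2.6662 = 0.6249 = 62.4930%

62.4930%


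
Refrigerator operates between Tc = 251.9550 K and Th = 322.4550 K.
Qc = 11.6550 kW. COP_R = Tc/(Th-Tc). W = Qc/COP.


COP = 251.9550 / 70.5000 = 3.5738
W = 11.6550 / 3.5738 = 3.2612 kW

COP = 3.5738, W = 3.2612 kW


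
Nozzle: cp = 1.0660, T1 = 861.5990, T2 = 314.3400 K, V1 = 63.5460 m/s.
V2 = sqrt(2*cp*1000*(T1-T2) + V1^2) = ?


dT = 547.2590 K
2*cp*1000*dT = 1166756.1880
V1^2 = 4038.0941
V2 = sqrt(1170794.2821) = 1082.0325 m/s

1082.0325 m/s


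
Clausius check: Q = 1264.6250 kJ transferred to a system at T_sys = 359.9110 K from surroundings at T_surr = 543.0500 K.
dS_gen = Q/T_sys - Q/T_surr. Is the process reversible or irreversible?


dS_sys = 1264.6250/359.9110 = 3.5137 kJ/K
dS_surr = -1264.6250/543.0500 = -2.3287 kJ/K
dS_gen = 3.5137 - 2.3287 = 1.1850 kJ/K (irreversible)

dS_gen = 1.1850 kJ/K, irreversible


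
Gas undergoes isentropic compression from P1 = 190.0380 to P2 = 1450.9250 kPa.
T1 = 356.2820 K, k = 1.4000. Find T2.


(k-1)/k = 0.2857
(P2/P1)^exp = 1.7874
T2 = 356.2820 * 1.7874 = 636.8303 K

636.8303 K


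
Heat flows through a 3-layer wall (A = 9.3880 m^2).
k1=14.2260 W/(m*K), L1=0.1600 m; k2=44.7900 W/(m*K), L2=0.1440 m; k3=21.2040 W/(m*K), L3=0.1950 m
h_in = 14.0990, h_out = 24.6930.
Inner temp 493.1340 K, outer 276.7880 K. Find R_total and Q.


R_conv_in = 1/(14.0990*9.3880) = 0.0076
R_1 = 0.1600/(14.2260*9.3880) = 0.0012
R_2 = 0.1440/(44.7900*9.3880) = 0.0003
R_3 = 0.1950/(21.2040*9.3880) = 0.0010
R_conv_out = 1/(24.6930*9.3880) = 0.0043
R_total = 0.0144 K/W
Q = 216.3460 / 0.0144 = 15035.6485 W

R_total = 0.0144 K/W, Q = 15035.6485 W


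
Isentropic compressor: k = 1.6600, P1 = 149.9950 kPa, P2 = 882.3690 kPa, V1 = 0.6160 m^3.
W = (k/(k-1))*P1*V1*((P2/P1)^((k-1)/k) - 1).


(k-1)/k = 0.3976
(P2/P1)^exp = 2.0229
W = 2.5152 * 149.9950 * 0.6160 * (2.0229 - 1) = 237.7147 kJ

237.7147 kJ


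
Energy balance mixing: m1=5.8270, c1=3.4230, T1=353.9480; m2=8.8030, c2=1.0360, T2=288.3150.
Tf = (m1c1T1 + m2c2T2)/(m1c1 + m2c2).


num = 9689.1897
den = 29.0657
Tf = 333.3544 K

333.3544 K


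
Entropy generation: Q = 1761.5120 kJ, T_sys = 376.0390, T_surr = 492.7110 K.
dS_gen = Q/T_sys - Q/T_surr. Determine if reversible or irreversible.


dS_sys = 1761.5120/376.0390 = 4.6844 kJ/K
dS_surr = -1761.5120/492.7110 = -3.5751 kJ/K
dS_gen = 4.6844 - 3.5751 = 1.1092 kJ/K (irreversible)

dS_gen = 1.1092 kJ/K, irreversible


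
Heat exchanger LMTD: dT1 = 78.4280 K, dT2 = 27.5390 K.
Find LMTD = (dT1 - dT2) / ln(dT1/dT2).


dT1/dT2 = 2.8479
ln(dT1/dT2) = 1.0466
LMTD = 50.8890 / 1.0466 = 48.6242 K

48.6242 K


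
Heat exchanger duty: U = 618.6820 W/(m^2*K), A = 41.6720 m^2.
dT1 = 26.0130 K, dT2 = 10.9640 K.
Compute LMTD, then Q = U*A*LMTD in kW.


LMTD = 17.4182 K
Q = 618.6820 * 41.6720 * 17.4182 = 449072.1919 W = 449.0722 kW

449.0722 kW


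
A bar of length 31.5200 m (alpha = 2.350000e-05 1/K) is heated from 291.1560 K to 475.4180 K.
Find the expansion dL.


dT = 184.2620 K
dL = 2.350000e-05 * 31.5200 * 184.2620 = 0.136487 m
L_final = 31.656487 m

dL = 0.136487 m


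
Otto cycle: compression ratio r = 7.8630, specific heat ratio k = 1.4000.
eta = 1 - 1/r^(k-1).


r^(k-1) = 2.2816
eta = 1 - 1/2.2816 = 0.5617 = 56.1707%

56.1707%


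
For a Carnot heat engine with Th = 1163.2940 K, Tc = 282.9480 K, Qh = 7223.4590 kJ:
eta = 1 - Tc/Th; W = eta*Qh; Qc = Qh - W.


eta = 1 - 282.9480/1163.2940 = 0.7568
W = 0.7568 * 7223.4590 = 5466.4971 kJ
Qc = 7223.4590 - 5466.4971 = 1756.9619 kJ

eta = 75.6770%, W = 5466.4971 kJ, Qc = 1756.9619 kJ


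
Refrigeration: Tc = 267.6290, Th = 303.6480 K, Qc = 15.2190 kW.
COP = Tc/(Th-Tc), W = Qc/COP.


COP = 267.6290 / 36.0190 = 7.4302
W = 15.2190 / 7.4302 = 2.0483 kW

COP = 7.4302, W = 2.0483 kW


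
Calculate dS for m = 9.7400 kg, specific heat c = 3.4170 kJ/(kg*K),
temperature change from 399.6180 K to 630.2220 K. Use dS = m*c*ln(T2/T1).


T2/T1 = 1.5771
ln(T2/T1) = 0.4556
dS = 9.7400 * 3.4170 * 0.4556 = 15.1619 kJ/K

15.1619 kJ/K


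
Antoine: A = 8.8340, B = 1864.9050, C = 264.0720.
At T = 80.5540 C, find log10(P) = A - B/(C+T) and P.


C+T = 344.6260
B/(C+T) = 5.4114
log10(P) = 8.8340 - 5.4114 = 3.4226
P = 10^3.4226 = 2646.1350 mmHg

2646.1350 mmHg


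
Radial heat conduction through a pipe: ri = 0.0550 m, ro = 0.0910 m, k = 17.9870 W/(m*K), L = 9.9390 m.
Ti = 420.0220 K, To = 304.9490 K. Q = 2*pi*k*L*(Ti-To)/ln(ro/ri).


dT = 115.0730 K
ln(ro/ri) = 0.5035
Q = 2*pi*17.9870*9.9390*115.0730 / 0.5035 = 256703.9500 W

256703.9500 W


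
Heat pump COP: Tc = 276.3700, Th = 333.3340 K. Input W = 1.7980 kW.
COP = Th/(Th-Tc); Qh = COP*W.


COP = 333.3340 / 56.9640 = 5.8517
Qh = 5.8517 * 1.7980 = 10.5213 kW

COP = 5.8517, Qh = 10.5213 kW


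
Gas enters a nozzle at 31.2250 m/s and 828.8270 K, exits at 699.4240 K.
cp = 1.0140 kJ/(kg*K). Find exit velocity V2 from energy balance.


dT = 129.4030 K
2*cp*1000*dT = 262429.2840
V1^2 = 975.0006
V2 = sqrt(263404.2846) = 513.2293 m/s

513.2293 m/s


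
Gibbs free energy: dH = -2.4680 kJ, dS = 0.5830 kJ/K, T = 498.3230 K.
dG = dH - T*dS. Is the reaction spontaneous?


T*dS = 498.3230 * 0.5830 = 290.5223 kJ
dG = -2.4680 - 290.5223 = -292.9903 kJ (spontaneous)

dG = -292.9903 kJ, spontaneous


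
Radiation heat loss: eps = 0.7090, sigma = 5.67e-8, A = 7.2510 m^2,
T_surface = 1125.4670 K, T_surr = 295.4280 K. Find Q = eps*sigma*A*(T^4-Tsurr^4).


T^4 = 1.6045e+12
Tsurr^4 = 7.6174e+09
Q = 0.7090 * 5.67e-8 * 7.2510 * 1.5969e+12 = 465469.7775 W

465469.7775 W


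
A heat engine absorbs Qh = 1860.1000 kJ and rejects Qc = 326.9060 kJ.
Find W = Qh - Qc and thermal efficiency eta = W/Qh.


W = 1860.1000 - 326.9060 = 1533.1940 kJ
eta = 1533.1940 / 1860.1000 = 0.8243 = 82.4254%

W = 1533.1940 kJ, eta = 82.4254%


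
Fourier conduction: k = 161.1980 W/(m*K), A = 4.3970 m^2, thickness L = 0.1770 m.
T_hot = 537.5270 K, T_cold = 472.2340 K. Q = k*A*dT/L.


dT = 65.2930 K
Q = 161.1980 * 4.3970 * 65.2930 / 0.1770 = 261462.5376 W

261462.5376 W


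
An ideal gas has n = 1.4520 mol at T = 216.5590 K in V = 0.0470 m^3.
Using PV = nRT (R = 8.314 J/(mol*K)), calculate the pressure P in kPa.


P = nRT/V = 1.4520 * 8.314 * 216.5590 / 0.0470
= 2614.2847 / 0.0470 = 55623.0778 Pa = 55.6231 kPa

55.6231 kPa


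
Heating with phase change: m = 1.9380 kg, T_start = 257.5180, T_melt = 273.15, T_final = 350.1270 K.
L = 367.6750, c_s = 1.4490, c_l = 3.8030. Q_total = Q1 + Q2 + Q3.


Q1 (sensible, solid) = 1.9380 * 1.4490 * 15.6320 = 43.8972 kJ
Q2 (latent) = 1.9380 * 367.6750 = 712.5542 kJ
Q3 (sensible, liquid) = 1.9380 * 3.8030 * 76.9770 = 567.3370 kJ
Q_total = 1323.7883 kJ

1323.7883 kJ


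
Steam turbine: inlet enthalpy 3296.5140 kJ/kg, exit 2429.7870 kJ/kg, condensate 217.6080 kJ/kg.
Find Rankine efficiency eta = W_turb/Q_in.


W = 866.7270 kJ/kg
Q_in = 3078.9060 kJ/kg
eta = 0.2815 = 28.1505%

eta = 28.1505%


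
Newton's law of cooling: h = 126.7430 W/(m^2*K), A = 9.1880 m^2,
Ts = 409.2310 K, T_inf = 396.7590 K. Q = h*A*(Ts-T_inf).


dT = 12.4720 K
Q = 126.7430 * 9.1880 * 12.4720 = 14523.8271 W

14523.8271 W


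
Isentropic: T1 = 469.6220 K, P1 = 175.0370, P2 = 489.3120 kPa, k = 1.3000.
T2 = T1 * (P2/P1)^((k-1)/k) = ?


(k-1)/k = 0.2308
(P2/P1)^exp = 1.2677
T2 = 469.6220 * 1.2677 = 595.3560 K

595.3560 K


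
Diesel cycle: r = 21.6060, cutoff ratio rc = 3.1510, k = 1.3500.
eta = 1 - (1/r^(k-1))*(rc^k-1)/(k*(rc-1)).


r^(k-1) = 2.9316
rc^k = 4.7087
eta = 0.5643 = 56.4336%

56.4336%


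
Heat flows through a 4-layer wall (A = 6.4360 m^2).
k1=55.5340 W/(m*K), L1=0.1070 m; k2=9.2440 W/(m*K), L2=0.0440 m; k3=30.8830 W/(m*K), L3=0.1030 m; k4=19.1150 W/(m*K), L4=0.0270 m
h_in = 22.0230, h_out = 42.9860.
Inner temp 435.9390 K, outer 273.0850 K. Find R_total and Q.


R_conv_in = 1/(22.0230*6.4360) = 0.0071
R_1 = 0.1070/(55.5340*6.4360) = 0.0003
R_2 = 0.0440/(9.2440*6.4360) = 0.0007
R_3 = 0.1030/(30.8830*6.4360) = 0.0005
R_4 = 0.0270/(19.1150*6.4360) = 0.0002
R_conv_out = 1/(42.9860*6.4360) = 0.0036
R_total = 0.0124 K/W
Q = 162.8540 / 0.0124 = 13084.4758 W

R_total = 0.0124 K/W, Q = 13084.4758 W


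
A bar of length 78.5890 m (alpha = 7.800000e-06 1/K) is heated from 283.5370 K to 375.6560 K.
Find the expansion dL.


dT = 92.1190 K
dL = 7.800000e-06 * 78.5890 * 92.1190 = 0.056468 m
L_final = 78.645468 m

dL = 0.056468 m


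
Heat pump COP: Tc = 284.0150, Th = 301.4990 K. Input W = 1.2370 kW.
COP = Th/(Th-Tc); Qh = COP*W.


COP = 301.4990 / 17.4840 = 17.2443
Qh = 17.2443 * 1.2370 = 21.3312 kW

COP = 17.2443, Qh = 21.3312 kW


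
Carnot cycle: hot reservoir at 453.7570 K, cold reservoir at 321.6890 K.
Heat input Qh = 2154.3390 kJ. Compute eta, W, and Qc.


eta = 1 - 321.6890/453.7570 = 0.2911
W = 0.2911 * 2154.3390 = 627.0300 kJ
Qc = 2154.3390 - 627.0300 = 1527.3090 kJ

eta = 29.1054%, W = 627.0300 kJ, Qc = 1527.3090 kJ


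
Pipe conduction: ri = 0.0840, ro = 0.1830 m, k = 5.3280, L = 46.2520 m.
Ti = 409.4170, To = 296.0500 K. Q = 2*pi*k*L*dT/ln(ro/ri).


dT = 113.3670 K
ln(ro/ri) = 0.7787
Q = 2*pi*5.3280*46.2520*113.3670 / 0.7787 = 225428.1636 W

225428.1636 W


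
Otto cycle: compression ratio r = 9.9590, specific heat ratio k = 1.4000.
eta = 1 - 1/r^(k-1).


r^(k-1) = 2.5078
eta = 1 - 1/2.5078 = 0.6012 = 60.1238%

60.1238%


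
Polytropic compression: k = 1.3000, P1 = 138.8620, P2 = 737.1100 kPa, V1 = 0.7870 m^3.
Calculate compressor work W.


(k-1)/k = 0.2308
(P2/P1)^exp = 1.4699
W = 4.3333 * 138.8620 * 0.7870 * (1.4699 - 1) = 222.5415 kJ

222.5415 kJ


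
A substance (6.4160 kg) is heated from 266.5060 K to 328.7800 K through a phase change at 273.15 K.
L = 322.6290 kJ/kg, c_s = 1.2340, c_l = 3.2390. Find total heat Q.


Q1 (sensible, solid) = 6.4160 * 1.2340 * 6.6440 = 52.6028 kJ
Q2 (latent) = 6.4160 * 322.6290 = 2069.9877 kJ
Q3 (sensible, liquid) = 6.4160 * 3.2390 * 55.6300 = 1156.0706 kJ
Q_total = 3278.6611 kJ

3278.6611 kJ


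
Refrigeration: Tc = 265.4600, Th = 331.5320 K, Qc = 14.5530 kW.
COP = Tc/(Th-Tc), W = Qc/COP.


COP = 265.4600 / 66.0720 = 4.0177
W = 14.5530 / 4.0177 = 3.6222 kW

COP = 4.0177, W = 3.6222 kW


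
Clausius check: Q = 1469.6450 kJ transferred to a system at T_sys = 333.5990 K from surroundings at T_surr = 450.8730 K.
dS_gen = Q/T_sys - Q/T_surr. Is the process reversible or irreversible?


dS_sys = 1469.6450/333.5990 = 4.4054 kJ/K
dS_surr = -1469.6450/450.8730 = -3.2596 kJ/K
dS_gen = 4.4054 - 3.2596 = 1.1459 kJ/K (irreversible)

dS_gen = 1.1459 kJ/K, irreversible


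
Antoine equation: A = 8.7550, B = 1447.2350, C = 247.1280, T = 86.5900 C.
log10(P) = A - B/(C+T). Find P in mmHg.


C+T = 333.7180
B/(C+T) = 4.3367
log10(P) = 8.7550 - 4.3367 = 4.4183
P = 10^4.4183 = 26199.8951 mmHg

26199.8951 mmHg


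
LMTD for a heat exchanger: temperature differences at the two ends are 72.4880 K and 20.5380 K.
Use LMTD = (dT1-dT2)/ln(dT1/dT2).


dT1/dT2 = 3.5295
ln(dT1/dT2) = 1.2611
LMTD = 51.9500 / 1.2611 = 41.1928 K

41.1928 K


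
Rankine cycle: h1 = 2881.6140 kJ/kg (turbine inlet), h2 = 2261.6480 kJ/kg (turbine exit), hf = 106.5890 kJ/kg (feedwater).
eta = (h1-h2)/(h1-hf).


W = 619.9660 kJ/kg
Q_in = 2775.0250 kJ/kg
eta = 0.2234 = 22.3409%

eta = 22.3409%


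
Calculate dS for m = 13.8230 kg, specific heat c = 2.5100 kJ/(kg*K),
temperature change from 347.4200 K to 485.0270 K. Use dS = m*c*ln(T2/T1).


T2/T1 = 1.3961
ln(T2/T1) = 0.3337
dS = 13.8230 * 2.5100 * 0.3337 = 11.5769 kJ/K

11.5769 kJ/K


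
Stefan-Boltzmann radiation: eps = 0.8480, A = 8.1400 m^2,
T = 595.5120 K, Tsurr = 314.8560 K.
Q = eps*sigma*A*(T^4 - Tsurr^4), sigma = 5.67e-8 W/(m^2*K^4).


T^4 = 1.2577e+11
Tsurr^4 = 9.8276e+09
Q = 0.8480 * 5.67e-8 * 8.1400 * 1.1594e+11 = 45376.3233 W

45376.3233 W


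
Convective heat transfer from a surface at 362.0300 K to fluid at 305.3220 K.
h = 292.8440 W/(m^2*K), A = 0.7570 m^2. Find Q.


dT = 56.7080 K
Q = 292.8440 * 0.7570 * 56.7080 = 12571.1943 W

12571.1943 W


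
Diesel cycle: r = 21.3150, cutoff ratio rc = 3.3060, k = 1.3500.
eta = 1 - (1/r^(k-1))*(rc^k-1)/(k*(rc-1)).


r^(k-1) = 2.9177
rc^k = 5.0241
eta = 0.5570 = 55.6967%

55.6967%


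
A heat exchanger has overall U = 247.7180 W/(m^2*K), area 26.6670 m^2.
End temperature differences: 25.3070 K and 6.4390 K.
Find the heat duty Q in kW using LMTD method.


LMTD = 13.7853 K
Q = 247.7180 * 26.6670 * 13.7853 = 91064.0277 W = 91.0640 kW

91.0640 kW


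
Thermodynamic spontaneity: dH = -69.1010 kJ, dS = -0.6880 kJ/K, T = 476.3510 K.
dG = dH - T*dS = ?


T*dS = 476.3510 * -0.6880 = -327.7295 kJ
dG = -69.1010 + 327.7295 = 258.6285 kJ (non-spontaneous)

dG = 258.6285 kJ, non-spontaneous


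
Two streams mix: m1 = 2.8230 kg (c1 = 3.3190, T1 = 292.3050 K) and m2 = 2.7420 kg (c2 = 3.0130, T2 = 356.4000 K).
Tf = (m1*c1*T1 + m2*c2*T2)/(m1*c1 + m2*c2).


num = 5683.2131
den = 17.6312
Tf = 322.3387 K

322.3387 K


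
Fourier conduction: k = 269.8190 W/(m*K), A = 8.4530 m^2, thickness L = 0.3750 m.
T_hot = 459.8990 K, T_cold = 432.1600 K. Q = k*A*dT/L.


dT = 27.7390 K
Q = 269.8190 * 8.4530 * 27.7390 / 0.3750 = 168710.8176 W

168710.8176 W


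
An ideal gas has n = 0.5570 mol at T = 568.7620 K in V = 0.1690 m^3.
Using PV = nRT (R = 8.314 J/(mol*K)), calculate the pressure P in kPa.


P = nRT/V = 0.5570 * 8.314 * 568.7620 / 0.1690
= 2633.8788 / 0.1690 = 15585.0817 Pa = 15.5851 kPa

15.5851 kPa


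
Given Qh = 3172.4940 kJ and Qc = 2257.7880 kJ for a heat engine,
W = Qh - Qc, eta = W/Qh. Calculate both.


W = 3172.4940 - 2257.7880 = 914.7060 kJ
eta = 914.7060 / 3172.4940 = 0.2883 = 28.8324%

W = 914.7060 kJ, eta = 28.8324%


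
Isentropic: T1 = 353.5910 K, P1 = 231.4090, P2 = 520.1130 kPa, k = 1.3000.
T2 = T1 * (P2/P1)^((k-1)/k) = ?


(k-1)/k = 0.2308
(P2/P1)^exp = 1.2055
T2 = 353.5910 * 1.2055 = 426.2523 K

426.2523 K


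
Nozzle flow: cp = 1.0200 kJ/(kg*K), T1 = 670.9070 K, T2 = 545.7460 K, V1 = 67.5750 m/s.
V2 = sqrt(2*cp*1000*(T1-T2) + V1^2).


dT = 125.1610 K
2*cp*1000*dT = 255328.4400
V1^2 = 4566.3806
V2 = sqrt(259894.8206) = 509.7988 m/s

509.7988 m/s


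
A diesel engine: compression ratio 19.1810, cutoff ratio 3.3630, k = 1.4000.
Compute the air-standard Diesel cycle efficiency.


r^(k-1) = 3.2595
rc^k = 5.4628
eta = 0.5861 = 58.6124%

58.6124%


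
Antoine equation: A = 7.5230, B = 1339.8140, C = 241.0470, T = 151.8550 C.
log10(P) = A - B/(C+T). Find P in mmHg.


C+T = 392.9020
B/(C+T) = 3.4100
log10(P) = 7.5230 - 3.4100 = 4.1130
P = 10^4.1130 = 12970.4107 mmHg

12970.4107 mmHg


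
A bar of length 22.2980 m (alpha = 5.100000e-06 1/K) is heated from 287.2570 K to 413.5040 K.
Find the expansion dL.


dT = 126.2470 K
dL = 5.100000e-06 * 22.2980 * 126.2470 = 0.014357 m
L_final = 22.312357 m

dL = 0.014357 m


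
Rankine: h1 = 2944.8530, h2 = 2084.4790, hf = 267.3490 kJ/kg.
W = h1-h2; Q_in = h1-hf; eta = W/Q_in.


W = 860.3740 kJ/kg
Q_in = 2677.5040 kJ/kg
eta = 0.3213 = 32.1334%

eta = 32.1334%


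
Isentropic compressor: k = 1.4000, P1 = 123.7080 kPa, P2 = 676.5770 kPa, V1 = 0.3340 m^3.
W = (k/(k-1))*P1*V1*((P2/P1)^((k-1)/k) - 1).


(k-1)/k = 0.2857
(P2/P1)^exp = 1.6249
W = 3.5000 * 123.7080 * 0.3340 * (1.6249 - 1) = 90.3737 kJ

90.3737 kJ


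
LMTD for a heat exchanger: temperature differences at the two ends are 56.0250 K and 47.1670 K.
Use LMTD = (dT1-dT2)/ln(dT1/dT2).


dT1/dT2 = 1.1878
ln(dT1/dT2) = 0.1721
LMTD = 8.8580 / 0.1721 = 51.4690 K

51.4690 K


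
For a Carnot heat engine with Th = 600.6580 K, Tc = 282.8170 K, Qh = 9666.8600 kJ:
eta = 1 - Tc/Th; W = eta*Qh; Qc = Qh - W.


eta = 1 - 282.8170/600.6580 = 0.5292
W = 0.5292 * 9666.8600 = 5115.2643 kJ
Qc = 9666.8600 - 5115.2643 = 4551.5957 kJ

eta = 52.9155%, W = 5115.2643 kJ, Qc = 4551.5957 kJ


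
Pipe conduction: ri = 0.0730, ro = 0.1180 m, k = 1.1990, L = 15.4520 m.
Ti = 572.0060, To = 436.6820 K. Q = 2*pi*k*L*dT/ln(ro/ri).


dT = 135.3240 K
ln(ro/ri) = 0.4802
Q = 2*pi*1.1990*15.4520*135.3240 / 0.4802 = 32803.0062 W

32803.0062 W


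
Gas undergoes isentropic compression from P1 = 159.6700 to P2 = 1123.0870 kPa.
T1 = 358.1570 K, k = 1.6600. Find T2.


(k-1)/k = 0.3976
(P2/P1)^exp = 2.1719
T2 = 358.1570 * 2.1719 = 777.8718 K

777.8718 K


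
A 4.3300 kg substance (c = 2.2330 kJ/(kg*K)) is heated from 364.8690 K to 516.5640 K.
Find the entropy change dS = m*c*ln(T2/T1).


T2/T1 = 1.4158
ln(T2/T1) = 0.3477
dS = 4.3300 * 2.2330 * 0.3477 = 3.3615 kJ/K

3.3615 kJ/K


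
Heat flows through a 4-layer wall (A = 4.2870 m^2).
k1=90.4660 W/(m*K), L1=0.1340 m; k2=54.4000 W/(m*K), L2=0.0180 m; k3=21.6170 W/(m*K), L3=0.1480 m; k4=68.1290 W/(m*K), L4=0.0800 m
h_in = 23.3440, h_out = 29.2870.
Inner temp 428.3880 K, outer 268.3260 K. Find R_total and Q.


R_conv_in = 1/(23.3440*4.2870) = 0.0100
R_1 = 0.1340/(90.4660*4.2870) = 0.0003
R_2 = 0.0180/(54.4000*4.2870) = 7.7183e-05
R_3 = 0.1480/(21.6170*4.2870) = 0.0016
R_4 = 0.0800/(68.1290*4.2870) = 0.0003
R_conv_out = 1/(29.2870*4.2870) = 0.0080
R_total = 0.0203 K/W
Q = 160.0620 / 0.0203 = 7903.9812 W

R_total = 0.0203 K/W, Q = 7903.9812 W


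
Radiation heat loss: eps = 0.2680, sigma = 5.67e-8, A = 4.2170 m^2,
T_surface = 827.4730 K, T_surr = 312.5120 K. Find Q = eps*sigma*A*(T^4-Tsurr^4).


T^4 = 4.6883e+11
Tsurr^4 = 9.5382e+09
Q = 0.2680 * 5.67e-8 * 4.2170 * 4.5929e+11 = 29431.3423 W

29431.3423 W


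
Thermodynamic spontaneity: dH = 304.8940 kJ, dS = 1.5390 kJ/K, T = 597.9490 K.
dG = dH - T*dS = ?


T*dS = 597.9490 * 1.5390 = 920.2435 kJ
dG = 304.8940 - 920.2435 = -615.3495 kJ (spontaneous)

dG = -615.3495 kJ, spontaneous


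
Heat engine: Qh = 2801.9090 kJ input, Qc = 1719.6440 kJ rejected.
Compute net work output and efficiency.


W = 2801.9090 - 1719.6440 = 1082.2650 kJ
eta = 1082.2650 / 2801.9090 = 0.3863 = 38.6260%

W = 1082.2650 kJ, eta = 38.6260%


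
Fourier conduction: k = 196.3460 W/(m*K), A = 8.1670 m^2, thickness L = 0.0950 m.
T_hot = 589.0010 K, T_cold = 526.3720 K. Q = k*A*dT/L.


dT = 62.6290 K
Q = 196.3460 * 8.1670 * 62.6290 / 0.0950 = 1057149.6877 W

1057149.6877 W


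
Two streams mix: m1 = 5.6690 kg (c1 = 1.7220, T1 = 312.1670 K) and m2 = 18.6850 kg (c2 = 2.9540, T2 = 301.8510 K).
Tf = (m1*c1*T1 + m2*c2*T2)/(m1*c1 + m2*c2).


num = 19708.1937
den = 64.9575
Tf = 303.4013 K

303.4013 K


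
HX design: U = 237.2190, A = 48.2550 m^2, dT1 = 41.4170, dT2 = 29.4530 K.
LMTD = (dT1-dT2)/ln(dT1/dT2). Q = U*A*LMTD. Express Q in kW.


LMTD = 35.0958 K
Q = 237.2190 * 48.2550 * 35.0958 = 401741.5335 W = 401.7415 kW

401.7415 kW


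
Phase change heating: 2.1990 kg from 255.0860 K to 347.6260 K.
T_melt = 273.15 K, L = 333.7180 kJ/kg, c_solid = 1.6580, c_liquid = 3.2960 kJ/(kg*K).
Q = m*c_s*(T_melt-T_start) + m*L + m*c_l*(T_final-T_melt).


Q1 (sensible, solid) = 2.1990 * 1.6580 * 18.0640 = 65.8603 kJ
Q2 (latent) = 2.1990 * 333.7180 = 733.8459 kJ
Q3 (sensible, liquid) = 2.1990 * 3.2960 * 74.4760 = 539.7949 kJ
Q_total = 1339.5011 kJ

1339.5011 kJ


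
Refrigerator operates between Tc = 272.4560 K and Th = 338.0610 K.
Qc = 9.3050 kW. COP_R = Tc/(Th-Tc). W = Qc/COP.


COP = 272.4560 / 65.6050 = 4.1530
W = 9.3050 / 4.1530 = 2.2406 kW

COP = 4.1530, W = 2.2406 kW


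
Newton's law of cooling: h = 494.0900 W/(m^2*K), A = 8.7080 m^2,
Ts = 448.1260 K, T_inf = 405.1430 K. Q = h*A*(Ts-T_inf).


dT = 42.9830 K
Q = 494.0900 * 8.7080 * 42.9830 = 184935.8929 W

184935.8929 W


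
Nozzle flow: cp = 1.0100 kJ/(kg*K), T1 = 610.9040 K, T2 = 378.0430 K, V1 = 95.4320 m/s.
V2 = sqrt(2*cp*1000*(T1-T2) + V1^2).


dT = 232.8610 K
2*cp*1000*dT = 470379.2200
V1^2 = 9107.2666
V2 = sqrt(479486.4866) = 692.4496 m/s

692.4496 m/s


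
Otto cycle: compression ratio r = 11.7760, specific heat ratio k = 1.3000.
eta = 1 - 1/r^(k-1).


r^(k-1) = 2.0956
eta = 1 - 1/2.0956 = 0.5228 = 52.2800%

52.2800%


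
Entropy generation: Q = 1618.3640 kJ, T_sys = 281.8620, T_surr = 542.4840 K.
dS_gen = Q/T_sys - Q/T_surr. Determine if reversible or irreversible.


dS_sys = 1618.3640/281.8620 = 5.7417 kJ/K
dS_surr = -1618.3640/542.4840 = -2.9832 kJ/K
dS_gen = 5.7417 - 2.9832 = 2.7584 kJ/K (irreversible)

dS_gen = 2.7584 kJ/K, irreversible


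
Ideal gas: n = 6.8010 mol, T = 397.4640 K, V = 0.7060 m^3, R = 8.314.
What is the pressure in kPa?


P = nRT/V = 6.8010 * 8.314 * 397.4640 / 0.7060
= 22474.0112 / 0.7060 = 31832.8771 Pa = 31.8329 kPa

31.8329 kPa


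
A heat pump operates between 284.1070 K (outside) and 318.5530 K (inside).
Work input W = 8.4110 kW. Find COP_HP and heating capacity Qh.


COP = 318.5530 / 34.4460 = 9.2479
Qh = 9.2479 * 8.4110 = 77.7840 kW

COP = 9.2479, Qh = 77.7840 kW


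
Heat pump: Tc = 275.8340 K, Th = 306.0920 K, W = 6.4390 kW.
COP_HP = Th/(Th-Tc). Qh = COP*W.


COP = 306.0920 / 30.2580 = 10.1161
Qh = 10.1161 * 6.4390 = 65.1374 kW

COP = 10.1161, Qh = 65.1374 kW


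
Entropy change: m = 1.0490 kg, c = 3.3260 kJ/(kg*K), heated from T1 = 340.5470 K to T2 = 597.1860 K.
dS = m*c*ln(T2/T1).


T2/T1 = 1.7536
ln(T2/T1) = 0.5617
dS = 1.0490 * 3.3260 * 0.5617 = 1.9597 kJ/K

1.9597 kJ/K


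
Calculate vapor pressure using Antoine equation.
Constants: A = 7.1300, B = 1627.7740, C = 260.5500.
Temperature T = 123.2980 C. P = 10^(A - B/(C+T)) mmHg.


C+T = 383.8480
B/(C+T) = 4.2407
log10(P) = 7.1300 - 4.2407 = 2.8893
P = 10^2.8893 = 775.0444 mmHg

775.0444 mmHg


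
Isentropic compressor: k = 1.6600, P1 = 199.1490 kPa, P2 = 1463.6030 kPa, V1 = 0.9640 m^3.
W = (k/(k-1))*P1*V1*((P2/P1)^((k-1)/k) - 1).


(k-1)/k = 0.3976
(P2/P1)^exp = 2.2101
W = 2.5152 * 199.1490 * 0.9640 * (2.2101 - 1) = 584.3034 kJ

584.3034 kJ


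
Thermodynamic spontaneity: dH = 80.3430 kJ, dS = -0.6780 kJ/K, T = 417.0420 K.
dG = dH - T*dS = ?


T*dS = 417.0420 * -0.6780 = -282.7545 kJ
dG = 80.3430 + 282.7545 = 363.0975 kJ (non-spontaneous)

dG = 363.0975 kJ, non-spontaneous


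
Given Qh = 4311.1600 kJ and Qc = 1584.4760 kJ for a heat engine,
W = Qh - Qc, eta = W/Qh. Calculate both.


W = 4311.1600 - 1584.4760 = 2726.6840 kJ
eta = 2726.6840 / 4311.1600 = 0.6325 = 63.2471%

W = 2726.6840 kJ, eta = 63.2471%


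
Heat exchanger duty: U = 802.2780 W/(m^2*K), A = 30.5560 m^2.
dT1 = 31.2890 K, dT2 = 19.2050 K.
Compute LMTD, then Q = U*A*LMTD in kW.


LMTD = 24.7574 K
Q = 802.2780 * 30.5560 * 24.7574 = 606913.6556 W = 606.9137 kW

606.9137 kW


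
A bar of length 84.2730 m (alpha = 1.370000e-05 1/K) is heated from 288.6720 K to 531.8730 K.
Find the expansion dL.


dT = 243.2010 K
dL = 1.370000e-05 * 84.2730 * 243.2010 = 0.280785 m
L_final = 84.553785 m

dL = 0.280785 m


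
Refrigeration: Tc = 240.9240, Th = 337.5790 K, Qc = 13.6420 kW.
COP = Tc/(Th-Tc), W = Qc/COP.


COP = 240.9240 / 96.6550 = 2.4926
W = 13.6420 / 2.4926 = 5.4730 kW

COP = 2.4926, W = 5.4730 kW


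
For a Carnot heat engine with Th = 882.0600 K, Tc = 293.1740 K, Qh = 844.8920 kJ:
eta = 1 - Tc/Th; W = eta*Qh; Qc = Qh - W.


eta = 1 - 293.1740/882.0600 = 0.6676
W = 0.6676 * 844.8920 = 564.0717 kJ
Qc = 844.8920 - 564.0717 = 280.8203 kJ

eta = 66.7626%, W = 564.0717 kJ, Qc = 280.8203 kJ


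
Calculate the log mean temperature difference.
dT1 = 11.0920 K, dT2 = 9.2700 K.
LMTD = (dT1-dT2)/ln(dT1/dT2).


dT1/dT2 = 1.1965
ln(dT1/dT2) = 0.1794
LMTD = 1.8220 / 0.1794 = 10.1538 K

10.1538 K


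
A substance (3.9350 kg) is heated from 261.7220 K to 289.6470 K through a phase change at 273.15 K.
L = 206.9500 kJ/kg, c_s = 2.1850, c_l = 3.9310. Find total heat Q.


Q1 (sensible, solid) = 3.9350 * 2.1850 * 11.4280 = 98.2577 kJ
Q2 (latent) = 3.9350 * 206.9500 = 814.3483 kJ
Q3 (sensible, liquid) = 3.9350 * 3.9310 * 16.4970 = 255.1836 kJ
Q_total = 1167.7895 kJ

1167.7895 kJ


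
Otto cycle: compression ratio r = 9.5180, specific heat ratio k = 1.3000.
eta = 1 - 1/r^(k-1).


r^(k-1) = 1.9659
eta = 1 - 1/1.9659 = 0.4913 = 49.1330%

49.1330%


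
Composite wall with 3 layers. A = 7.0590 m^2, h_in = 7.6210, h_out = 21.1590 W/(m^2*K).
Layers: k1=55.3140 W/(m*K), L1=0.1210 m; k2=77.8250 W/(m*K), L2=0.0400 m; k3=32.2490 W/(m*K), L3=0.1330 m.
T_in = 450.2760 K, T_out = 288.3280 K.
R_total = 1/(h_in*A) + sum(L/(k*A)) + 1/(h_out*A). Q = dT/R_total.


R_conv_in = 1/(7.6210*7.0590) = 0.0186
R_1 = 0.1210/(55.3140*7.0590) = 0.0003
R_2 = 0.0400/(77.8250*7.0590) = 7.2811e-05
R_3 = 0.1330/(32.2490*7.0590) = 0.0006
R_conv_out = 1/(21.1590*7.0590) = 0.0067
R_total = 0.0263 K/W
Q = 161.9480 / 0.0263 = 6169.2984 W

R_total = 0.0263 K/W, Q = 6169.2984 W


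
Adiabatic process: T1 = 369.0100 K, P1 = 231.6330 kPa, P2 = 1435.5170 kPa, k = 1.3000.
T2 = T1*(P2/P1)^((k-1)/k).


(k-1)/k = 0.2308
(P2/P1)^exp = 1.5234
T2 = 369.0100 * 1.5234 = 562.1541 K

562.1541 K


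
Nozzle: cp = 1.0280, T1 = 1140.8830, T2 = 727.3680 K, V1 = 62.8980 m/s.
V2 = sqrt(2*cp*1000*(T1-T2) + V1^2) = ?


dT = 413.5150 K
2*cp*1000*dT = 850186.8400
V1^2 = 3956.1584
V2 = sqrt(854142.9984) = 924.1986 m/s

924.1986 m/s


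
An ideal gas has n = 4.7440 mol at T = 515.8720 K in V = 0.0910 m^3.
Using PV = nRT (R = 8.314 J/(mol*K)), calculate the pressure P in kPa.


P = nRT/V = 4.7440 * 8.314 * 515.8720 / 0.0910
= 20346.8253 / 0.0910 = 223591.4871 Pa = 223.5915 kPa

223.5915 kPa


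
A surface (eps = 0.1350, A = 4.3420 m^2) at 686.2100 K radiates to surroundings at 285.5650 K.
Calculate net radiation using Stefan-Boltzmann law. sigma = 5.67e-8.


T^4 = 2.2173e+11
Tsurr^4 = 6.6500e+09
Q = 0.1350 * 5.67e-8 * 4.3420 * 2.1508e+11 = 7148.4282 W

7148.4282 W


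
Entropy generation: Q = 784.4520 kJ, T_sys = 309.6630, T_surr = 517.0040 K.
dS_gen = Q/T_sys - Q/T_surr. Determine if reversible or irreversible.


dS_sys = 784.4520/309.6630 = 2.5332 kJ/K
dS_surr = -784.4520/517.0040 = -1.5173 kJ/K
dS_gen = 2.5332 - 1.5173 = 1.0159 kJ/K (irreversible)

dS_gen = 1.0159 kJ/K, irreversible


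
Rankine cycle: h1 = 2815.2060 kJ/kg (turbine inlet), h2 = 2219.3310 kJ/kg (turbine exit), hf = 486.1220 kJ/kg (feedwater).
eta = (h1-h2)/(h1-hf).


W = 595.8750 kJ/kg
Q_in = 2329.0840 kJ/kg
eta = 0.2558 = 25.5841%

eta = 25.5841%


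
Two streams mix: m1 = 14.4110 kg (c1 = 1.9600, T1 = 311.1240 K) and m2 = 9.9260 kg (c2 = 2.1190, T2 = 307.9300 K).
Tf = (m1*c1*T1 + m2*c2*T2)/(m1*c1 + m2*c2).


num = 15264.6230
den = 49.2788
Tf = 309.7607 K

309.7607 K


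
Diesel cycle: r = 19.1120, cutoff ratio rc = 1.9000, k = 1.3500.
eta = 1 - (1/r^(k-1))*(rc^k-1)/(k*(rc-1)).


r^(k-1) = 2.8084
rc^k = 2.3786
eta = 0.5960 = 59.5985%

59.5985%


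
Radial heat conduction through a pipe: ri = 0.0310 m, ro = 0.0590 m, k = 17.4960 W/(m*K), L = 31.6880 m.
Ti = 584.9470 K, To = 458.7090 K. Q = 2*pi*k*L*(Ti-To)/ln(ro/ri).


dT = 126.2380 K
ln(ro/ri) = 0.6436
Q = 2*pi*17.4960*31.6880*126.2380 / 0.6436 = 683315.2557 W

683315.2557 W


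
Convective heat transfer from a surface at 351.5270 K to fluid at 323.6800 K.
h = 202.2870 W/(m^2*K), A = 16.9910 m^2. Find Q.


dT = 27.8470 K
Q = 202.2870 * 16.9910 * 27.8470 = 95711.7657 W

95711.7657 W


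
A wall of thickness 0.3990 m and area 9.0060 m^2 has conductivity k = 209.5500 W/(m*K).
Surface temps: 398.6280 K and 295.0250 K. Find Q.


dT = 103.6030 K
Q = 209.5500 * 9.0060 * 103.6030 / 0.3990 = 490025.9095 W

490025.9095 W


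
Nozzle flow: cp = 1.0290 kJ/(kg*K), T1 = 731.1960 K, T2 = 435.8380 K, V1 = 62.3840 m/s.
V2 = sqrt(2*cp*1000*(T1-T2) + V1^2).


dT = 295.3580 K
2*cp*1000*dT = 607846.7640
V1^2 = 3891.7635
V2 = sqrt(611738.5275) = 782.1372 m/s

782.1372 m/s


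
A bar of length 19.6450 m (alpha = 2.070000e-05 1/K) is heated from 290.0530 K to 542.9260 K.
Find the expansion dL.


dT = 252.8730 K
dL = 2.070000e-05 * 19.6450 * 252.8730 = 0.102831 m
L_final = 19.747831 m

dL = 0.102831 m


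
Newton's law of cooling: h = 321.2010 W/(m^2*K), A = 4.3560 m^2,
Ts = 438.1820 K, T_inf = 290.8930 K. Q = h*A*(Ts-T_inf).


dT = 147.2890 K
Q = 321.2010 * 4.3560 * 147.2890 = 206079.6335 W

206079.6335 W


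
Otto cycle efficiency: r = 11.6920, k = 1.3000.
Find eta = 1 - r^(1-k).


r^(k-1) = 2.0911
eta = 1 - 1/2.0911 = 0.5218 = 52.1774%

52.1774%


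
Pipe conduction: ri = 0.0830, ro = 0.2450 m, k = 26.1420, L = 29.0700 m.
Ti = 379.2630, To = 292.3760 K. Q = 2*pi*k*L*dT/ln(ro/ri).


dT = 86.8870 K
ln(ro/ri) = 1.0824
Q = 2*pi*26.1420*29.0700*86.8870 / 1.0824 = 383286.6267 W

383286.6267 W


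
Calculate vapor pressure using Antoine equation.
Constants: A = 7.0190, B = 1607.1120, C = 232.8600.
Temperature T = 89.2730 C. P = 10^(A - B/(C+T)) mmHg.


C+T = 322.1330
B/(C+T) = 4.9890
log10(P) = 7.0190 - 4.9890 = 2.0300
P = 10^2.0300 = 107.1592 mmHg

107.1592 mmHg


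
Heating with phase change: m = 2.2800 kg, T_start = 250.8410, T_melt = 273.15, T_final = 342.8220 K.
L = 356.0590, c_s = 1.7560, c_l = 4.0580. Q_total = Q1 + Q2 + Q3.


Q1 (sensible, solid) = 2.2800 * 1.7560 * 22.3090 = 89.3181 kJ
Q2 (latent) = 2.2800 * 356.0590 = 811.8145 kJ
Q3 (sensible, liquid) = 2.2800 * 4.0580 * 69.6720 = 644.6221 kJ
Q_total = 1545.7547 kJ

1545.7547 kJ


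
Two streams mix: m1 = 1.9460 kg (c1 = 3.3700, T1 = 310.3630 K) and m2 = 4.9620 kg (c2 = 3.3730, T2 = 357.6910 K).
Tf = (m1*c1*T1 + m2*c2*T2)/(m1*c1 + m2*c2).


num = 8021.9788
den = 23.2948
Tf = 344.3671 K

344.3671 K


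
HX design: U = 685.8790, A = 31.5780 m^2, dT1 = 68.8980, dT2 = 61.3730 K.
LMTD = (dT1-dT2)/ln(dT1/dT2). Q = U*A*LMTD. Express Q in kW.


LMTD = 65.0630 K
Q = 685.8790 * 31.5780 * 65.0630 = 1409178.9287 W = 1409.1789 kW

1409.1789 kW


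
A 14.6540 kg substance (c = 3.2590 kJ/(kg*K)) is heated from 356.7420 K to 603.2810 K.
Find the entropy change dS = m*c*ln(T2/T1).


T2/T1 = 1.6911
ln(T2/T1) = 0.5254
dS = 14.6540 * 3.2590 * 0.5254 = 25.0903 kJ/K

25.0903 kJ/K


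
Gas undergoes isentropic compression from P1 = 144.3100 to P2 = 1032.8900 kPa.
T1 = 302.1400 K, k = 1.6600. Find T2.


(k-1)/k = 0.3976
(P2/P1)^exp = 2.1870
T2 = 302.1400 * 2.1870 = 660.7720 K

660.7720 K


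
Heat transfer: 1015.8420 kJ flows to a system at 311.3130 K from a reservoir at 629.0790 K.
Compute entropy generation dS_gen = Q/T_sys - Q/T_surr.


dS_sys = 1015.8420/311.3130 = 3.2631 kJ/K
dS_surr = -1015.8420/629.0790 = -1.6148 kJ/K
dS_gen = 3.2631 - 1.6148 = 1.6483 kJ/K (irreversible)

dS_gen = 1.6483 kJ/K, irreversible


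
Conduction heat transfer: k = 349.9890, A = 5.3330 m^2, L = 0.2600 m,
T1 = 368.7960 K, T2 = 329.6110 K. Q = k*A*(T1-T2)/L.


dT = 39.1850 K
Q = 349.9890 * 5.3330 * 39.1850 / 0.2600 = 281301.7809 W

281301.7809 W


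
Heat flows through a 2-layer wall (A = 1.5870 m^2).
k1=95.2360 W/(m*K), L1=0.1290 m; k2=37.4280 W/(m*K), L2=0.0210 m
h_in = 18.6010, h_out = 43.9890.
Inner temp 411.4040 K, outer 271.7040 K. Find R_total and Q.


R_conv_in = 1/(18.6010*1.5870) = 0.0339
R_1 = 0.1290/(95.2360*1.5870) = 0.0009
R_2 = 0.0210/(37.4280*1.5870) = 0.0004
R_conv_out = 1/(43.9890*1.5870) = 0.0143
R_total = 0.0494 K/W
Q = 139.7000 / 0.0494 = 2827.5272 W

R_total = 0.0494 K/W, Q = 2827.5272 W


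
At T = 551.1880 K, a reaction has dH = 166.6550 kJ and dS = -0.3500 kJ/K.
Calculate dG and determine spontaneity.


T*dS = 551.1880 * -0.3500 = -192.9158 kJ
dG = 166.6550 + 192.9158 = 359.5708 kJ (non-spontaneous)

dG = 359.5708 kJ, non-spontaneous


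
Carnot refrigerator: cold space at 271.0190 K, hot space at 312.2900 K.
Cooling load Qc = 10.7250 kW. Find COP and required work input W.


COP = 271.0190 / 41.2710 = 6.5668
W = 10.7250 / 6.5668 = 1.6332 kW

COP = 6.5668, W = 1.6332 kW


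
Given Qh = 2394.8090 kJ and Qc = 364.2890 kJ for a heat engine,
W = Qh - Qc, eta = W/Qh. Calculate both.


W = 2394.8090 - 364.2890 = 2030.5200 kJ
eta = 2030.5200 / 2394.8090 = 0.8479 = 84.7884%

W = 2030.5200 kJ, eta = 84.7884%


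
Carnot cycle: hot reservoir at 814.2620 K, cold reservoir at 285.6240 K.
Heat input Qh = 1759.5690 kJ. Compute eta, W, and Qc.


eta = 1 - 285.6240/814.2620 = 0.6492
W = 0.6492 * 1759.5690 = 1142.3535 kJ
Qc = 1759.5690 - 1142.3535 = 617.2155 kJ

eta = 64.9223%, W = 1142.3535 kJ, Qc = 617.2155 kJ


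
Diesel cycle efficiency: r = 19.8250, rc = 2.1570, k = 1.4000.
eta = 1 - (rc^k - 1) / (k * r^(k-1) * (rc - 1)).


r^(k-1) = 3.3028
rc^k = 2.9335
eta = 0.6386 = 63.8587%

63.8587%


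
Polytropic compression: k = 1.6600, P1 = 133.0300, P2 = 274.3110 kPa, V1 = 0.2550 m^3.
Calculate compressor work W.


(k-1)/k = 0.3976
(P2/P1)^exp = 1.3334
W = 2.5152 * 133.0300 * 0.2550 * (1.3334 - 1) = 28.4458 kJ

28.4458 kJ


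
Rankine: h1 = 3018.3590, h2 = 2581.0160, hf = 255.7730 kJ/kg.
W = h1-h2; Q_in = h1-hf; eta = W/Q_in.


W = 437.3430 kJ/kg
Q_in = 2762.5860 kJ/kg
eta = 0.1583 = 15.8309%

eta = 15.8309%


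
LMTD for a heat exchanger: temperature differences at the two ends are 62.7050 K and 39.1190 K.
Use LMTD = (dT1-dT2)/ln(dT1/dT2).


dT1/dT2 = 1.6029
ln(dT1/dT2) = 0.4718
LMTD = 23.5860 / 0.4718 = 49.9880 K

49.9880 K


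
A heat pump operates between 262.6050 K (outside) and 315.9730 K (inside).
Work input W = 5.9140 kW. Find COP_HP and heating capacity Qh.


COP = 315.9730 / 53.3680 = 5.9206
Qh = 5.9206 * 5.9140 = 35.0147 kW

COP = 5.9206, Qh = 35.0147 kW


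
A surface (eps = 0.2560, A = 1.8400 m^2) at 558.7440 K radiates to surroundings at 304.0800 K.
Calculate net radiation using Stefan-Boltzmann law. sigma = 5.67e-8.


T^4 = 9.7466e+10
Tsurr^4 = 8.5497e+09
Q = 0.2560 * 5.67e-8 * 1.8400 * 8.8916e+10 = 2374.7635 W

2374.7635 W


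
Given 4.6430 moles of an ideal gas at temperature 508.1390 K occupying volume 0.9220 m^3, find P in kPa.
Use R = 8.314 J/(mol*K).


P = nRT/V = 4.6430 * 8.314 * 508.1390 / 0.9220
= 19615.1319 / 0.9220 = 21274.5465 Pa = 21.2745 kPa

21.2745 kPa


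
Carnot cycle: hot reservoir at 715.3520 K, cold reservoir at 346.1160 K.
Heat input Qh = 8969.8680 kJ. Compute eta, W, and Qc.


eta = 1 - 346.1160/715.3520 = 0.5162
W = 0.5162 * 8969.8680 = 4629.8860 kJ
Qc = 8969.8680 - 4629.8860 = 4339.9820 kJ

eta = 51.6160%, W = 4629.8860 kJ, Qc = 4339.9820 kJ


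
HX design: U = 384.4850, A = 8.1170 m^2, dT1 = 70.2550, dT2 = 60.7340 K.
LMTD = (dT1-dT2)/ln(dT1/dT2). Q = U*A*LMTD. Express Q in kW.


LMTD = 65.3790 K
Q = 384.4850 * 8.1170 * 65.3790 = 204039.0077 W = 204.0390 kW

204.0390 kW


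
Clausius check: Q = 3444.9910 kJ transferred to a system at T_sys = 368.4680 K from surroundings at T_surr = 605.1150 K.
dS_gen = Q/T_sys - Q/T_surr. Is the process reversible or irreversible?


dS_sys = 3444.9910/368.4680 = 9.3495 kJ/K
dS_surr = -3444.9910/605.1150 = -5.6931 kJ/K
dS_gen = 9.3495 - 5.6931 = 3.6564 kJ/K (irreversible)

dS_gen = 3.6564 kJ/K, irreversible
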